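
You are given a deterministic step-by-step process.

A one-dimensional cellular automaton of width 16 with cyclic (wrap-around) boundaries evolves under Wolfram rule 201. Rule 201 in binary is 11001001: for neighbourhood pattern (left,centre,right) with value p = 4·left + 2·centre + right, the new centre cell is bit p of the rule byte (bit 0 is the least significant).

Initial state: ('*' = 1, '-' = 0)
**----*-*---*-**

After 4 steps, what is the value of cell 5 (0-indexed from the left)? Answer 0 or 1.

0

[0] **----*-*---*-**
[1] **-**-----*---**
[2] **-**-***---*-**
[3] **-**-***-*---**
[4] **-**-***---*-**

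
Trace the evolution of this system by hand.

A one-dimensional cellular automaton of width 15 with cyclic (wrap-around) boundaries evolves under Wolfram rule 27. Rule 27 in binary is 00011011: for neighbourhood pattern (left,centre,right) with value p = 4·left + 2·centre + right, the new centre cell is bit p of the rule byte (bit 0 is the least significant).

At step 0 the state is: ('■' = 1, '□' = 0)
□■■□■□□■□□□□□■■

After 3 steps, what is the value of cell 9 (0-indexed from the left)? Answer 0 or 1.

1

gen 0: □■■□■□□■□□□□□■■
gen 1: □■□□□■■□■■■■■■□
gen 2: ■□■■■■□□■□□□□□■
gen 3: □□■□□□■■□■■■■■■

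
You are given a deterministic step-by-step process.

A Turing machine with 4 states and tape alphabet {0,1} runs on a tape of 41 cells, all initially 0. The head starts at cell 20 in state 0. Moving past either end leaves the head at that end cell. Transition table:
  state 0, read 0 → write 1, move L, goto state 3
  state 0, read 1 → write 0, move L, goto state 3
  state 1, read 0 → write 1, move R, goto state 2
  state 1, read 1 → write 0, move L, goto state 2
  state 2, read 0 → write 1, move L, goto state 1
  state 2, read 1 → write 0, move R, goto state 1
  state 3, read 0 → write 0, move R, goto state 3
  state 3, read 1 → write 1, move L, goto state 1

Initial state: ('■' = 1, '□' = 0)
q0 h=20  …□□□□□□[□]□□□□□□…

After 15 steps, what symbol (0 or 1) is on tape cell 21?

0) q0 h=20  …□□□□□□[□]□□□□□□…
1) q3 h=19  …□□□□□□[□]■□□□□□…
2) q3 h=20  …□□□□□□[■]□□□□□□…
3) q1 h=19  …□□□□□□[□]■□□□□□…
4) q2 h=20  …□□□□□■[■]□□□□□□…
5) q1 h=21  …□□□□■□[□]□□□□□□…
6) q2 h=22  …□□□■□■[□]□□□□□□…
7) q1 h=21  …□□□□■□[■]■□□□□□…
8) q2 h=20  …□□□□□■[□]□■□□□□…
9) q1 h=19  …□□□□□□[■]■□■□□□…
10) q2 h=18  …□□□□□□[□]□■□■□□…
11) q1 h=17  …□□□□□□[□]■□■□■□…
12) q2 h=18  …□□□□□■[■]□■□■□□…
13) q1 h=19  …□□□□■□[□]■□■□□□…
14) q2 h=20  …□□□■□■[■]□■□□□□…
15) q1 h=21  …□□■□■□[□]■□□□□□…

0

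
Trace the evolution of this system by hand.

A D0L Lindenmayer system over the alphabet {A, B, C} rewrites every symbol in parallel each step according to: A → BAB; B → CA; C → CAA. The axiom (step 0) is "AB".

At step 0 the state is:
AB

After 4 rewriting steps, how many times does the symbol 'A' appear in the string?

42

[0] AB
[1] BABCA
[2] CABABCACAABAB
[3] CAABABCABABCACAABABCAABABBABCABABCA
[4] CAABABBABCABABCACAABABCABABCACAABABCAABABBABCABABCACAABABBABCABABCACABABCACAABABCABABCACAABAB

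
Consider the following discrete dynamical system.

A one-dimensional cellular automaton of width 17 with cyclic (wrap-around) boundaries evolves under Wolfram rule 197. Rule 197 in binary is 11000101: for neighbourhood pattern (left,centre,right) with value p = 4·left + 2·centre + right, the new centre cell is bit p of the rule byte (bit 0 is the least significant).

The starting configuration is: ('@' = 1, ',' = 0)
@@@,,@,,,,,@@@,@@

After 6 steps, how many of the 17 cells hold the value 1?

8

gen 0: @@@,,@,,,,,@@@,@@
gen 1: @@@,,@,@@@,,@@,,@
gen 2: @@@,,@,,@@,,,@,,,
gen 3: ,@@,,@,,,@,@,@,@,
gen 4: ,,@,,@,@,@,@,@,@,
gen 5: @,@,,@,@,@,@,@,@,
gen 6: @,@,,@,@,@,@,@,@,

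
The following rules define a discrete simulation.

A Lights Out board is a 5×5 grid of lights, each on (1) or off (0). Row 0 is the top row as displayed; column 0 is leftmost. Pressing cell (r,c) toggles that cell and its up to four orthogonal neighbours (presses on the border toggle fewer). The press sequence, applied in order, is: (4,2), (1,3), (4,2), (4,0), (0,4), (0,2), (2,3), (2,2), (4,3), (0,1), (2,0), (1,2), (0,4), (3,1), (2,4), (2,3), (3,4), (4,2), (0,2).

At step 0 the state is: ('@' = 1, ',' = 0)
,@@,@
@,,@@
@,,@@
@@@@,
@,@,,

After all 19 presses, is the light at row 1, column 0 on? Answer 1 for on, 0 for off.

[0] ,@@,@
@,,@@
@,,@@
@@@@,
@,@,,
[1] ,@@,@
@,,@@
@,,@@
@@,@,
@@,@,
[2] ,@@@@
@,@,,
@,,,@
@@,@,
@@,@,
[3] ,@@@@
@,@,,
@,,,@
@@@@,
@,@,,
[4] ,@@@@
@,@,,
@,,,@
,@@@,
,@@,,
[5] ,@@,,
@,@,@
@,,,@
,@@@,
,@@,,
[6] ,,,@,
@,,,@
@,,,@
,@@@,
,@@,,
[7] ,,,@,
@,,@@
@,@@,
,@@,,
,@@,,
[8] ,,,@,
@,@@@
@@,,,
,@,,,
,@@,,
[9] ,,,@,
@,@@@
@@,,,
,@,@,
,@,@@
[10] @@@@,
@@@@@
@@,,,
,@,@,
,@,@@
[11] @@@@,
,@@@@
,,,,,
@@,@,
,@,@@
[12] @@,@,
,,,,@
,,@,,
@@,@,
,@,@@
[13] @@,,@
,,,,,
,,@,,
@@,@,
,@,@@
[14] @@,,@
,,,,,
,@@,,
,,@@,
,,,@@
[15] @@,,@
,,,,@
,@@@@
,,@@@
,,,@@
[16] @@,,@
,,,@@
,@,,,
,,@,@
,,,@@
[17] @@,,@
,,,@@
,@,,@
,,@@,
,,,@,
[18] @@,,@
,,,@@
,@,,@
,,,@,
,@@,,
[19] @,@@@
,,@@@
,@,,@
,,,@,
,@@,,

0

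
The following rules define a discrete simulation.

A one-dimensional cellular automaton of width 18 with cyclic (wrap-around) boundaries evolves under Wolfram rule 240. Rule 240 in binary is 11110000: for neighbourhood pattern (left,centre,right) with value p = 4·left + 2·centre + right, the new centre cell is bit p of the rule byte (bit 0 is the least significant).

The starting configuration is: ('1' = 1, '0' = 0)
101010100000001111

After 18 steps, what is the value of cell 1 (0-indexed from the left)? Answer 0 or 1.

k=0  101010100000001111
k=1  110101010000000111
k=2  111010101000000011
k=3  111101010100000001
k=4  111110101010000000
k=5  011111010101000000
k=6  001111101010100000
k=7  000111110101010000
k=8  000011111010101000
k=9  000001111101010100
k=10  000000111110101010
k=11  000000011111010101
k=12  100000001111101010
k=13  010000000111110101
k=14  101000000011111010
k=15  010100000001111101
k=16  101010000000111110
k=17  010101000000011111
k=18  101010100000001111

0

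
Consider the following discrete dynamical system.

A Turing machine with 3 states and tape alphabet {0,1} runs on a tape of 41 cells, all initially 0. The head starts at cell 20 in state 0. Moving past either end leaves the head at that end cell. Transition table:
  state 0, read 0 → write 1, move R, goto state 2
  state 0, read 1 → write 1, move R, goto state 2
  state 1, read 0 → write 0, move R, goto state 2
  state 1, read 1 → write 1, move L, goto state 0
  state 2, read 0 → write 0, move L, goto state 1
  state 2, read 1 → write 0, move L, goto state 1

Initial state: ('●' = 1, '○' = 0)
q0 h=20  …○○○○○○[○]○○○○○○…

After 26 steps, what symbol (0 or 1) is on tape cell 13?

0

0) q0 h=20  …○○○○○○[○]○○○○○○…
1) q2 h=21  …○○○○○●[○]○○○○○○…
2) q1 h=20  …○○○○○○[●]○○○○○○…
3) q0 h=19  …○○○○○○[○]●○○○○○…
4) q2 h=20  …○○○○○●[●]○○○○○○…
5) q1 h=19  …○○○○○○[●]○○○○○○…
6) q0 h=18  …○○○○○○[○]●○○○○○…
7) q2 h=19  …○○○○○●[●]○○○○○○…
8) q1 h=18  …○○○○○○[●]○○○○○○…
9) q0 h=17  …○○○○○○[○]●○○○○○…
10) q2 h=18  …○○○○○●[●]○○○○○○…
11) q1 h=17  …○○○○○○[●]○○○○○○…
12) q0 h=16  …○○○○○○[○]●○○○○○…
13) q2 h=17  …○○○○○●[●]○○○○○○…
14) q1 h=16  …○○○○○○[●]○○○○○○…
15) q0 h=15  …○○○○○○[○]●○○○○○…
16) q2 h=16  …○○○○○●[●]○○○○○○…
17) q1 h=15  …○○○○○○[●]○○○○○○…
18) q0 h=14  …○○○○○○[○]●○○○○○…
19) q2 h=15  …○○○○○●[●]○○○○○○…
20) q1 h=14  …○○○○○○[●]○○○○○○…
21) q0 h=13  …○○○○○○[○]●○○○○○…
22) q2 h=14  …○○○○○●[●]○○○○○○…
23) q1 h=13  …○○○○○○[●]○○○○○○…
24) q0 h=12  …○○○○○○[○]●○○○○○…
25) q2 h=13  …○○○○○●[●]○○○○○○…
26) q1 h=12  …○○○○○○[●]○○○○○○…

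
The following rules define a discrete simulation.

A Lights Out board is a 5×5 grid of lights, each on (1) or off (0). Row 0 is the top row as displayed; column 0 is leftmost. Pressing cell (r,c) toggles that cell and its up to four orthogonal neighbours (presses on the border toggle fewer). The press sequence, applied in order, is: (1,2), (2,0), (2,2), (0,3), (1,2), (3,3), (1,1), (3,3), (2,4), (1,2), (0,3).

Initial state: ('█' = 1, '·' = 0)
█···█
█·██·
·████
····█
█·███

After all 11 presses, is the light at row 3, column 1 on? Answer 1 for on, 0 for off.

0

gen 0: █···█
█·██·
·████
····█
█·███
gen 1: █·█·█
██···
·█·██
····█
█·███
gen 2: █·█·█
·█···
█··██
█···█
█·███
gen 3: █·█·█
·██··
███·█
█·█·█
█·███
gen 4: █··█·
·███·
███·█
█·█·█
█·███
gen 5: █·██·
·····
██··█
█·█·█
█·███
gen 6: █·██·
·····
██·██
█··█·
█·█·█
gen 7: ████·
███··
█··██
█··█·
█·█·█
gen 8: ████·
███··
█···█
█·█·█
█·███
gen 9: ████·
███·█
█··█·
█·█··
█·███
gen 10: ██·█·
█··██
█·██·
█·█··
█·███
gen 11: ███·█
█···█
█·██·
█·█··
█·███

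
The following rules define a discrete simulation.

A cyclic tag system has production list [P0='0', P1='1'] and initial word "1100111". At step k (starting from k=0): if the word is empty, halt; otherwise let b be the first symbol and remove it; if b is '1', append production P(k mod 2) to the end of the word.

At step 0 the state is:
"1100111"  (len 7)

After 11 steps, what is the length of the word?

gen 0: "1100111"  (len 7)
gen 1: "1001110"  (len 7)
gen 2: "0011101"  (len 7)
gen 3: "011101"  (len 6)
gen 4: "11101"  (len 5)
gen 5: "11010"  (len 5)
gen 6: "10101"  (len 5)
gen 7: "01010"  (len 5)
gen 8: "1010"  (len 4)
gen 9: "0100"  (len 4)
gen 10: "100"  (len 3)
gen 11: "000"  (len 3)

3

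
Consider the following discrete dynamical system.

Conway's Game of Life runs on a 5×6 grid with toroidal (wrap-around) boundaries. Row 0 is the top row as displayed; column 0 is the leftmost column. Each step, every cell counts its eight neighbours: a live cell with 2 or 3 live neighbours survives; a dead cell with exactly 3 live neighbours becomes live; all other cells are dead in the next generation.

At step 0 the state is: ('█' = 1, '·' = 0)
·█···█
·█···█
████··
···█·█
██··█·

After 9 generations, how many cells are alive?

2

t=0: ·█···█
·█···█
████··
···█·█
██··█·
t=1: ·██·██
····██
·█·█·█
···█·█
·██·█·
t=2: ·██···
·█····
··██·█
·█·█·█
·█····
t=3: ███···
██·█··
·█·█··
·█·█··
·█····
t=4: ······
···█··
·█·██·
██····
······
t=5: ······
··███·
██·██·
███···
······
t=6: ···█··
·██·██
█···█·
█·██·█
·█····
t=7: ██·██·
███·██
······
█·████
██·██·
t=8: ······
··█·█·
······
█·█···
······
t=9: ······
······
·█·█··
······
······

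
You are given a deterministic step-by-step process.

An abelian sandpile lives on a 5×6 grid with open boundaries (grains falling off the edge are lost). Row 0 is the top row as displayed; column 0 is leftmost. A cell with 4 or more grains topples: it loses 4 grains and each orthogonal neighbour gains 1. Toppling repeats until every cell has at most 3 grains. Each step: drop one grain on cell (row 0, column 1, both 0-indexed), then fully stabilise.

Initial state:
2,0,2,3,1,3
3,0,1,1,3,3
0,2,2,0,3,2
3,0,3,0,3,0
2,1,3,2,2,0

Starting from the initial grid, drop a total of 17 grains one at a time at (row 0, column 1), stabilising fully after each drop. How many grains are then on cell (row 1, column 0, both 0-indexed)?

t=0: 2,0,2,3,1,3
3,0,1,1,3,3
0,2,2,0,3,2
3,0,3,0,3,0
2,1,3,2,2,0
t=1: 2,1,2,3,1,3
3,0,1,1,3,3
0,2,2,0,3,2
3,0,3,0,3,0
2,1,3,2,2,0
t=2: 2,2,2,3,1,3
3,0,1,1,3,3
0,2,2,0,3,2
3,0,3,0,3,0
2,1,3,2,2,0
t=3: 2,3,2,3,1,3
3,0,1,1,3,3
0,2,2,0,3,2
3,0,3,0,3,0
2,1,3,2,2,0
t=4: 3,0,3,3,1,3
3,1,1,1,3,3
0,2,2,0,3,2
3,0,3,0,3,0
2,1,3,2,2,0
t=5: 3,1,3,3,1,3
3,1,1,1,3,3
0,2,2,0,3,2
3,0,3,0,3,0
2,1,3,2,2,0
t=6: 3,2,3,3,1,3
3,1,1,1,3,3
0,2,2,0,3,2
3,0,3,0,3,0
2,1,3,2,2,0
t=7: 3,3,3,3,1,3
3,1,1,1,3,3
0,2,2,0,3,2
3,0,3,0,3,0
2,1,3,2,2,0
t=8: 1,2,1,0,2,3
0,3,2,2,3,3
1,2,2,0,3,2
3,0,3,0,3,0
2,1,3,2,2,0
t=9: 1,3,1,0,2,3
0,3,2,2,3,3
1,2,2,0,3,2
3,0,3,0,3,0
2,1,3,2,2,0
t=10: 2,1,2,0,2,3
1,0,3,2,3,3
1,3,2,0,3,2
3,0,3,0,3,0
2,1,3,2,2,0
t=11: 2,2,2,0,2,3
1,0,3,2,3,3
1,3,2,0,3,2
3,0,3,0,3,0
2,1,3,2,2,0
t=12: 2,3,2,0,2,3
1,0,3,2,3,3
1,3,2,0,3,2
3,0,3,0,3,0
2,1,3,2,2,0
t=13: 3,0,3,0,2,3
1,1,3,2,3,3
1,3,2,0,3,2
3,0,3,0,3,0
2,1,3,2,2,0
t=14: 3,1,3,0,2,3
1,1,3,2,3,3
1,3,2,0,3,2
3,0,3,0,3,0
2,1,3,2,2,0
t=15: 3,2,3,0,2,3
1,1,3,2,3,3
1,3,2,0,3,2
3,0,3,0,3,0
2,1,3,2,2,0
t=16: 3,3,3,0,2,3
1,1,3,2,3,3
1,3,2,0,3,2
3,0,3,0,3,0
2,1,3,2,2,0
t=17: 0,2,1,1,2,3
2,3,0,3,3,3
1,3,3,0,3,2
3,0,3,0,3,0
2,1,3,2,2,0

2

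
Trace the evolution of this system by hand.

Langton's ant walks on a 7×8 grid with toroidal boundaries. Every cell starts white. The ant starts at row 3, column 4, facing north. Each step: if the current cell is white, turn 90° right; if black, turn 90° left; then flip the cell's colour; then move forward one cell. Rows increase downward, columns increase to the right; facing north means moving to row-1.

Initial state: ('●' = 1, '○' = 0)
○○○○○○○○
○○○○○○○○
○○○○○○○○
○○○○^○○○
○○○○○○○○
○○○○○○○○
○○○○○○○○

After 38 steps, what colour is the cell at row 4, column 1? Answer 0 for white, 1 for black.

gen 0: ○○○○○○○○
○○○○○○○○
○○○○○○○○
○○○○^○○○
○○○○○○○○
○○○○○○○○
○○○○○○○○
gen 1: ○○○○○○○○
○○○○○○○○
○○○○○○○○
○○○○●>○○
○○○○○○○○
○○○○○○○○
○○○○○○○○
gen 2: ○○○○○○○○
○○○○○○○○
○○○○○○○○
○○○○●●○○
○○○○○v○○
○○○○○○○○
○○○○○○○○
gen 3: ○○○○○○○○
○○○○○○○○
○○○○○○○○
○○○○●●○○
○○○○<●○○
○○○○○○○○
○○○○○○○○
gen 4: ○○○○○○○○
○○○○○○○○
○○○○○○○○
○○○○^●○○
○○○○●●○○
○○○○○○○○
○○○○○○○○
gen 5: ○○○○○○○○
○○○○○○○○
○○○○○○○○
○○○<○●○○
○○○○●●○○
○○○○○○○○
○○○○○○○○
gen 6: ○○○○○○○○
○○○○○○○○
○○○^○○○○
○○○●○●○○
○○○○●●○○
○○○○○○○○
○○○○○○○○
gen 7: ○○○○○○○○
○○○○○○○○
○○○●>○○○
○○○●○●○○
○○○○●●○○
○○○○○○○○
○○○○○○○○
gen 8: ○○○○○○○○
○○○○○○○○
○○○●●○○○
○○○●v●○○
○○○○●●○○
○○○○○○○○
○○○○○○○○
gen 9: ○○○○○○○○
○○○○○○○○
○○○●●○○○
○○○<●●○○
○○○○●●○○
○○○○○○○○
○○○○○○○○
gen 10: ○○○○○○○○
○○○○○○○○
○○○●●○○○
○○○○●●○○
○○○v●●○○
○○○○○○○○
○○○○○○○○
gen 11: ○○○○○○○○
○○○○○○○○
○○○●●○○○
○○○○●●○○
○○<●●●○○
○○○○○○○○
○○○○○○○○
gen 12: ○○○○○○○○
○○○○○○○○
○○○●●○○○
○○^○●●○○
○○●●●●○○
○○○○○○○○
○○○○○○○○
gen 13: ○○○○○○○○
○○○○○○○○
○○○●●○○○
○○●>●●○○
○○●●●●○○
○○○○○○○○
○○○○○○○○
gen 14: ○○○○○○○○
○○○○○○○○
○○○●●○○○
○○●●●●○○
○○●v●●○○
○○○○○○○○
○○○○○○○○
gen 15: ○○○○○○○○
○○○○○○○○
○○○●●○○○
○○●●●●○○
○○●○>●○○
○○○○○○○○
○○○○○○○○
gen 16: ○○○○○○○○
○○○○○○○○
○○○●●○○○
○○●●^●○○
○○●○○●○○
○○○○○○○○
○○○○○○○○
gen 17: ○○○○○○○○
○○○○○○○○
○○○●●○○○
○○●<○●○○
○○●○○●○○
○○○○○○○○
○○○○○○○○
gen 18: ○○○○○○○○
○○○○○○○○
○○○●●○○○
○○●○○●○○
○○●v○●○○
○○○○○○○○
○○○○○○○○
gen 19: ○○○○○○○○
○○○○○○○○
○○○●●○○○
○○●○○●○○
○○<●○●○○
○○○○○○○○
○○○○○○○○
gen 20: ○○○○○○○○
○○○○○○○○
○○○●●○○○
○○●○○●○○
○○○●○●○○
○○v○○○○○
○○○○○○○○
gen 21: ○○○○○○○○
○○○○○○○○
○○○●●○○○
○○●○○●○○
○○○●○●○○
○<●○○○○○
○○○○○○○○
gen 22: ○○○○○○○○
○○○○○○○○
○○○●●○○○
○○●○○●○○
○^○●○●○○
○●●○○○○○
○○○○○○○○
gen 23: ○○○○○○○○
○○○○○○○○
○○○●●○○○
○○●○○●○○
○●>●○●○○
○●●○○○○○
○○○○○○○○
gen 24: ○○○○○○○○
○○○○○○○○
○○○●●○○○
○○●○○●○○
○●●●○●○○
○●v○○○○○
○○○○○○○○
gen 25: ○○○○○○○○
○○○○○○○○
○○○●●○○○
○○●○○●○○
○●●●○●○○
○●○>○○○○
○○○○○○○○
gen 26: ○○○○○○○○
○○○○○○○○
○○○●●○○○
○○●○○●○○
○●●●○●○○
○●○●○○○○
○○○v○○○○
gen 27: ○○○○○○○○
○○○○○○○○
○○○●●○○○
○○●○○●○○
○●●●○●○○
○●○●○○○○
○○<●○○○○
gen 28: ○○○○○○○○
○○○○○○○○
○○○●●○○○
○○●○○●○○
○●●●○●○○
○●^●○○○○
○○●●○○○○
gen 29: ○○○○○○○○
○○○○○○○○
○○○●●○○○
○○●○○●○○
○●●●○●○○
○●●>○○○○
○○●●○○○○
gen 30: ○○○○○○○○
○○○○○○○○
○○○●●○○○
○○●○○●○○
○●●^○●○○
○●●○○○○○
○○●●○○○○
gen 31: ○○○○○○○○
○○○○○○○○
○○○●●○○○
○○●○○●○○
○●<○○●○○
○●●○○○○○
○○●●○○○○
gen 32: ○○○○○○○○
○○○○○○○○
○○○●●○○○
○○●○○●○○
○●○○○●○○
○●v○○○○○
○○●●○○○○
gen 33: ○○○○○○○○
○○○○○○○○
○○○●●○○○
○○●○○●○○
○●○○○●○○
○●○>○○○○
○○●●○○○○
gen 34: ○○○○○○○○
○○○○○○○○
○○○●●○○○
○○●○○●○○
○●○○○●○○
○●○●○○○○
○○●v○○○○
gen 35: ○○○○○○○○
○○○○○○○○
○○○●●○○○
○○●○○●○○
○●○○○●○○
○●○●○○○○
○○●○>○○○
gen 36: ○○○○v○○○
○○○○○○○○
○○○●●○○○
○○●○○●○○
○●○○○●○○
○●○●○○○○
○○●○●○○○
gen 37: ○○○<●○○○
○○○○○○○○
○○○●●○○○
○○●○○●○○
○●○○○●○○
○●○●○○○○
○○●○●○○○
gen 38: ○○○●●○○○
○○○○○○○○
○○○●●○○○
○○●○○●○○
○●○○○●○○
○●○●○○○○
○○●^●○○○

1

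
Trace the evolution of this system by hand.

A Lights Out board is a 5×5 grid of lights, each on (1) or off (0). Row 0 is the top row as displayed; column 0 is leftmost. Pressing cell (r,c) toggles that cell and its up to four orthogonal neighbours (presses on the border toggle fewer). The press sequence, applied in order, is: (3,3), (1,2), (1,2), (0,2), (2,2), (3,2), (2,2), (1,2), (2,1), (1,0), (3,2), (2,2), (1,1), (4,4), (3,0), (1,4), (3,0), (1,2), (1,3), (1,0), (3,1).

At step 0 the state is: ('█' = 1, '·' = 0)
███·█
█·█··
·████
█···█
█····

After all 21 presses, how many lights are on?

12

[0] ███·█
█·█··
·████
█···█
█····
[1] ███·█
█·█··
·██·█
█·██·
█··█·
[2] ██··█
██·█·
·█··█
█·██·
█··█·
[3] ███·█
█·█··
·██·█
█·██·
█··█·
[4] █··██
█····
·██·█
█·██·
█··█·
[5] █··██
█·█··
···██
█··█·
█··█·
[6] █··██
█·█··
··███
███··
█·██·
[7] █··██
█····
·█··█
██···
█·██·
[8] █·███
████·
·██·█
██···
█·██·
[9] █·███
█·██·
█···█
█····
█·██·
[10] ··███
·███·
····█
█····
█·██·
[11] ··███
·███·
··█·█
████·
█··█·
[12] ··███
·█·█·
·█·██
██·█·
█··█·
[13] ·████
█·██·
···██
██·█·
█··█·
[14] ·████
█·██·
···██
██·██
█···█
[15] ·████
█·██·
█··██
···██
····█
[16] ·███·
█·█·█
█··█·
···██
····█
[17] ·███·
█·█·█
···█·
██·██
█···█
[18] ·█·█·
██·██
··██·
██·██
█···█
[19] ·█···
███··
··█··
██·██
█···█
[20] ██···
··█··
█·█··
██·██
█···█
[21] ██···
··█··
███··
··███
██··█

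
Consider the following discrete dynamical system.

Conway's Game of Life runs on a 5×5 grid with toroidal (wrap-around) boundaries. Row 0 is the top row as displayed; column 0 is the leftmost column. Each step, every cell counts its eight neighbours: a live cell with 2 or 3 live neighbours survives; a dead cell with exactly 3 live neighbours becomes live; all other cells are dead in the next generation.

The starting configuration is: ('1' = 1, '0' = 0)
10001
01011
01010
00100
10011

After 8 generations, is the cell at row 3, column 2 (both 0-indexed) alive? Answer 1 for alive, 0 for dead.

1

0) 10001
01011
01010
00100
10011
1) 01100
01010
11011
11100
11010
2) 00011
00010
00010
00000
00011
3) 00100
00110
00000
00011
00011
4) 00101
00110
00101
00011
00101
5) 01101
01101
00101
10101
10101
6) 00001
00001
00101
00100
00100
7) 00010
10001
00000
01100
00010
8) 00010
00001
11000
00100
00010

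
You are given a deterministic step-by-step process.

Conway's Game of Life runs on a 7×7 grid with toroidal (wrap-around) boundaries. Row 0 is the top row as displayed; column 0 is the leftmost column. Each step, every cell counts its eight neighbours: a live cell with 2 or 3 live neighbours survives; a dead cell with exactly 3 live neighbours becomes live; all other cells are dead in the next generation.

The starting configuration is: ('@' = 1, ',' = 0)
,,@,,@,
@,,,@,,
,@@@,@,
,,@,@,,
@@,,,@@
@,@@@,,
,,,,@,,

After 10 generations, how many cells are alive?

step 0: ,,@,,@,
@,,,@,,
,@@@,@,
,,@,@,,
@@,,,@@
@,@@@,,
,,,,@,,
step 1: ,,,@@@,
,,,,@@@
,@@,,@,
,,,,@,,
@,,,,@@
@,@@@,,
,@@,@@,
step 2: ,,@,,,,
,,@,,,@
,,,@,,@
@@,,@,,
@@,,,@@
@,@,,,,
,@,,,,@
step 3: @@@,,,,
,,@@,,,
,@@@,@@
,@@,@,,
,,@,,@,
,,@,,@,
@@@,,,,
step 4: @,,,,,,
,,,,@,@
@,,,,@,
@,,,@,@
,,@,@@,
,,@@,,@
@,,@,,@
step 5: @,,,,@,
@,,,,@@
@,,,@,,
@@,@@,,
@@@,@,,
@@@,,,@
@@@@,,@
step 6: ,,@,@@,
@@,,@@,
,,,@@,,
,,,,@@@
,,,,@@,
,,,,,@,
,,,@,@,
step 7: ,@@,,,,
,@@,,,@
@,,@,,,
,,,,,,@
,,,,,,,
,,,,,@@
,,,@,@@
step 8: ,@,@,@@
,,,@,,,
@@@,,,@
,,,,,,,
,,,,,@@
,,,,@@@
@,@,@@@
step 9: ,@,@,,,
,,,@@@,
@@@,,,,
,@,,,@,
,,,,@,@
,,,@,,,
,@@,,,,
step 10: ,@,@,,,
@,,@@,,
@@@@,@@
,@@,,@@
,,,,@@,
,,@@,,,
,@,@,,,

21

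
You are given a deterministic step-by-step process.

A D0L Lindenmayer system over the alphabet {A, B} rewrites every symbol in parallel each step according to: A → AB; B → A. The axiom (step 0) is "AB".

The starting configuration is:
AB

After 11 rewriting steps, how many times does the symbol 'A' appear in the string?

step 0: AB
step 1: ABA
step 2: ABAAB
step 3: ABAABABA
step 4: ABAABABAABAAB
step 5: ABAABABAABAABABAABABA
step 6: ABAABABAABAABABAABABAABAABABAABAAB
step 7: ABAABABAABAABABAABABAABAABABAABAABABAABABAABAABABAABABA
step 8: ABAABABAABAABABAABABAABAABABAABAABABAABABAABAABABAABABAABAABABAABAABABAABABAABAABABAABAAB
step 9: ABAABABAABAABABAABABAABAABABAABAABABAABABAABAABABAABABAABA…AABABAABABAABAABABAABABAABAABABAABAABABAABABAABAABABAABABA  (len 144)
step 10: ABAABABAABAABABAABABAABAABABAABAABABAABABAABAABABAABABAABA…AABABAABABAABAABABAABABAABAABABAABAABABAABABAABAABABAABAAB  (len 233)
step 11: ABAABABAABAABABAABABAABAABABAABAABABAABABAABAABABAABABAABA…AABABAABABAABAABABAABABAABAABABAABAABABAABABAABAABABAABABA  (len 377)

233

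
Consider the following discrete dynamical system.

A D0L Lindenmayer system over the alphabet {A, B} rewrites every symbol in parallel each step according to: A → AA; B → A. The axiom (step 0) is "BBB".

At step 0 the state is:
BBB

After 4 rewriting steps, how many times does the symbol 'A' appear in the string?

t=0: BBB
t=1: AAA
t=2: AAAAAA
t=3: AAAAAAAAAAAA
t=4: AAAAAAAAAAAAAAAAAAAAAAAA

24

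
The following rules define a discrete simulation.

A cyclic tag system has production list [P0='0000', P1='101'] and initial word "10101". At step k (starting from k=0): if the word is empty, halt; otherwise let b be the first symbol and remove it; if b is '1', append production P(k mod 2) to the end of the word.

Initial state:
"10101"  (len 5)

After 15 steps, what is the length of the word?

2

0) "10101"  (len 5)
1) "01010000"  (len 8)
2) "1010000"  (len 7)
3) "0100000000"  (len 10)
4) "100000000"  (len 9)
5) "000000000000"  (len 12)
6) "00000000000"  (len 11)
7) "0000000000"  (len 10)
8) "000000000"  (len 9)
9) "00000000"  (len 8)
10) "0000000"  (len 7)
11) "000000"  (len 6)
12) "00000"  (len 5)
13) "0000"  (len 4)
14) "000"  (len 3)
15) "00"  (len 2)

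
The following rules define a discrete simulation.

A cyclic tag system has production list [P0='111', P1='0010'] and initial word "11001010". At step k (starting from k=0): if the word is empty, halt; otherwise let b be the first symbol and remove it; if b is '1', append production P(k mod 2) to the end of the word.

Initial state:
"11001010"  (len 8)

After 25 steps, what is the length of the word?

0) "11001010"  (len 8)
1) "1001010111"  (len 10)
2) "0010101110010"  (len 13)
3) "010101110010"  (len 12)
4) "10101110010"  (len 11)
5) "0101110010111"  (len 13)
6) "101110010111"  (len 12)
7) "01110010111111"  (len 14)
8) "1110010111111"  (len 13)
9) "110010111111111"  (len 15)
10) "100101111111110010"  (len 18)
11) "00101111111110010111"  (len 20)
12) "0101111111110010111"  (len 19)
13) "101111111110010111"  (len 18)
14) "011111111100101110010"  (len 21)
15) "11111111100101110010"  (len 20)
16) "11111111001011100100010"  (len 23)
17) "1111111001011100100010111"  (len 25)
18) "1111110010111001000101110010"  (len 28)
19) "111110010111001000101110010111"  (len 30)
20) "111100101110010001011100101110010"  (len 33)
21) "11100101110010001011100101110010111"  (len 35)
22) "11001011100100010111001011100101110010"  (len 38)
23) "1001011100100010111001011100101110010111"  (len 40)
24) "0010111001000101110010111001011100101110010"  (len 43)
25) "010111001000101110010111001011100101110010"  (len 42)

42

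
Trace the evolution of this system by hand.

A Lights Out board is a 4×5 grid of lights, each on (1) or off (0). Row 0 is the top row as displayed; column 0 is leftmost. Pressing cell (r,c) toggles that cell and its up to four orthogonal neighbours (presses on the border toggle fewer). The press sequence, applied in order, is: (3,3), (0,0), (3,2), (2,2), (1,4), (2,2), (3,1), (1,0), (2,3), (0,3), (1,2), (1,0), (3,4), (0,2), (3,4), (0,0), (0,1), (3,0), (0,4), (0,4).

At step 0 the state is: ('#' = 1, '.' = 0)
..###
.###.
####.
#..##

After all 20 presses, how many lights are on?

0) ..###
.###.
####.
#..##
1) ..###
.###.
###..
#.#..
2) #####
####.
###..
#.#..
3) #####
####.
##...
##.#.
4) #####
##.#.
#.##.
####.
5) ####.
##..#
#.###
####.
6) ####.
###.#
##..#
##.#.
7) ####.
###.#
#...#
..##.
8) .###.
..#.#
....#
..##.
9) .###.
..###
..##.
..#..
10) .#..#
..#.#
..##.
..#..
11) .##.#
.#.##
...#.
..#..
12) ###.#
#..##
#..#.
..#..
13) ###.#
#..##
#..##
..###
14) #..##
#.###
#..##
..###
15) #..##
#.###
#..#.
..#..
16) .#.##
..###
#..#.
..#..
17) #.###
.####
#..#.
..#..
18) #.###
.####
...#.
###..
19) #.#..
.###.
...#.
###..
20) #.###
.####
...#.
###..

12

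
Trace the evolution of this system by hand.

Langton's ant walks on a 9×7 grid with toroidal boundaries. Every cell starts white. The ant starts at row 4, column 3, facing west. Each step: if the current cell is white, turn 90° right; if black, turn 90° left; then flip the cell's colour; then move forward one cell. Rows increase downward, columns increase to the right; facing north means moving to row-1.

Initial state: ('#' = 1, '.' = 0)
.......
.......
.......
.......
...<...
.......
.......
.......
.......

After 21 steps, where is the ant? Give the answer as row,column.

0) .......
.......
.......
.......
...<...
.......
.......
.......
.......
1) .......
.......
.......
...^...
...#...
.......
.......
.......
.......
2) .......
.......
.......
...#>..
...#...
.......
.......
.......
.......
3) .......
.......
.......
...##..
...#v..
.......
.......
.......
.......
4) .......
.......
.......
...##..
...<#..
.......
.......
.......
.......
5) .......
.......
.......
...##..
....#..
...v...
.......
.......
.......
6) .......
.......
.......
...##..
....#..
..<#...
.......
.......
.......
7) .......
.......
.......
...##..
..^.#..
..##...
.......
.......
.......
8) .......
.......
.......
...##..
..#>#..
..##...
.......
.......
.......
9) .......
.......
.......
...##..
..###..
..#v...
.......
.......
.......
10) .......
.......
.......
...##..
..###..
..#.>..
.......
.......
.......
11) .......
.......
.......
...##..
..###..
..#.#..
....v..
.......
.......
12) .......
.......
.......
...##..
..###..
..#.#..
...<#..
.......
.......
13) .......
.......
.......
...##..
..###..
..#^#..
...##..
.......
.......
14) .......
.......
.......
...##..
..###..
..##>..
...##..
.......
.......
15) .......
.......
.......
...##..
..##^..
..##...
...##..
.......
.......
16) .......
.......
.......
...##..
..#<...
..##...
...##..
.......
.......
17) .......
.......
.......
...##..
..#....
..#v...
...##..
.......
.......
18) .......
.......
.......
...##..
..#....
..#.>..
...##..
.......
.......
19) .......
.......
.......
...##..
..#....
..#.#..
...#v..
.......
.......
20) .......
.......
.......
...##..
..#....
..#.#..
...#.>.
.......
.......
21) .......
.......
.......
...##..
..#....
..#.#..
...#.#.
.....v.
.......

7,5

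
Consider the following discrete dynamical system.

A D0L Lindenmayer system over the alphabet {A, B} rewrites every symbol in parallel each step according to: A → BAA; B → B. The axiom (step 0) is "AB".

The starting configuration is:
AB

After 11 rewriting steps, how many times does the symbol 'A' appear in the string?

2048

k=0  AB
k=1  BAAB
k=2  BBAABAAB
k=3  BBBAABAABBAABAAB
k=4  BBBBAABAABBAABAABBBAABAABBAABAAB
k=5  BBBBBAABAABBAABAABBBAABAABBAABAABBBBAABAABBAABAABBBAABAABBAABAAB
k=6  BBBBBBAABAABBAABAABBBAABAABBAABAABBBBAABAABBAABAABBBAABAAB…ABAABBAABAABBBAABAABBAABAABBBBAABAABBAABAABBBAABAABBAABAAB  (len 128)
k=7  BBBBBBBAABAABBAABAABBBAABAABBAABAABBBBAABAABBAABAABBBAABAA…ABAABBAABAABBBAABAABBAABAABBBBAABAABBAABAABBBAABAABBAABAAB  (len 256)
k=8  BBBBBBBBAABAABBAABAABBBAABAABBAABAABBBBAABAABBAABAABBBAABA…ABAABBAABAABBBAABAABBAABAABBBBAABAABBAABAABBBAABAABBAABAAB  (len 512)
k=9  BBBBBBBBBAABAABBAABAABBBAABAABBAABAABBBBAABAABBAABAABBBAAB…ABAABBAABAABBBAABAABBAABAABBBBAABAABBAABAABBBAABAABBAABAAB  (len 1024)
k=10  BBBBBBBBBBAABAABBAABAABBBAABAABBAABAABBBBAABAABBAABAABBBAA…ABAABBAABAABBBAABAABBAABAABBBBAABAABBAABAABBBAABAABBAABAAB  (len 2048)
k=11  BBBBBBBBBBBAABAABBAABAABBBAABAABBAABAABBBBAABAABBAABAABBBA…ABAABBAABAABBBAABAABBAABAABBBBAABAABBAABAABBBAABAABBAABAAB  (len 4096)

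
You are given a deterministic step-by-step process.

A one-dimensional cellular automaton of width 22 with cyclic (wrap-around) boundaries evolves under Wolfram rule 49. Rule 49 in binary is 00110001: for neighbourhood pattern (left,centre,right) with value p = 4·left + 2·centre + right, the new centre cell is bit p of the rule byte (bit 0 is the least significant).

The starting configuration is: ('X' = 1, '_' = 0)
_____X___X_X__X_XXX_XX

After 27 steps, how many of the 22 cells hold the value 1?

10

step 0: _____X___X_X__X_XXX_XX
step 1: XXXX__XX__X_X__X___X__
step 2: ____X___X__X_X__XX__X_
step 3: XXX__XX__X__X_X___X__X
step 4: ___X___X__X__X_XX__X__
step 5: XX__XX__X__X__X__X__XX
step 6: __X___X__X__X__X__X___
step 7: X__XX__X__X__X__X__XXX
step 8: _X___X__X__X__X__X____
step 9: __XX__X__X__X__X__XXXX
step 10: X___X__X__X__X__X_____
step 11: _XX__X__X__X__X__XXXX_
step 12: ___X__X__X__X__X_____X
step 13: XX__X__X__X__X__XXXX__
step 14: __X__X__X__X__X_____X_
step 15: X__X__X__X__X__XXXX__X
step 16: _X__X__X__X__X_____X__
step 17: __X__X__X__X__XXXX__XX
step 18: X__X__X__X__X_____X___
step 19: _X__X__X__X__XXXX__XX_
step 20: __X__X__X__X_____X___X
step 21: X__X__X__X__XXXX__XX__
step 22: _X__X__X__X_____X___X_
step 23: __X__X__X__XXXX__XX__X
step 24: X__X__X__X_____X___X__
step 25: _X__X__X__XXXX__XX__X_
step 26: __X__X__X_____X___X__X
step 27: X__X__X__XXXX__XX__X__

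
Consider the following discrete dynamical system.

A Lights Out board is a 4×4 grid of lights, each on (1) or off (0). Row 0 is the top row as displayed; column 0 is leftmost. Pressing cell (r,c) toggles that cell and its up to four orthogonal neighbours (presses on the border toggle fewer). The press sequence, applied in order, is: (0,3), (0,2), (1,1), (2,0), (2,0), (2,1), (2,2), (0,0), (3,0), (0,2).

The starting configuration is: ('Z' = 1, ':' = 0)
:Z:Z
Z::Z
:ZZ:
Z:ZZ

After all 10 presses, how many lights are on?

0) :Z:Z
Z::Z
:ZZ:
Z:ZZ
1) :ZZ:
Z:::
:ZZ:
Z:ZZ
2) :::Z
Z:Z:
:ZZ:
Z:ZZ
3) :Z:Z
:Z::
::Z:
Z:ZZ
4) :Z:Z
ZZ::
ZZZ:
::ZZ
5) :Z:Z
:Z::
::Z:
Z:ZZ
6) :Z:Z
::::
ZZ::
ZZZZ
7) :Z:Z
::Z:
Z:ZZ
ZZ:Z
8) Z::Z
Z:Z:
Z:ZZ
ZZ:Z
9) Z::Z
Z:Z:
::ZZ
:::Z
10) ZZZ:
Z:::
::ZZ
:::Z

7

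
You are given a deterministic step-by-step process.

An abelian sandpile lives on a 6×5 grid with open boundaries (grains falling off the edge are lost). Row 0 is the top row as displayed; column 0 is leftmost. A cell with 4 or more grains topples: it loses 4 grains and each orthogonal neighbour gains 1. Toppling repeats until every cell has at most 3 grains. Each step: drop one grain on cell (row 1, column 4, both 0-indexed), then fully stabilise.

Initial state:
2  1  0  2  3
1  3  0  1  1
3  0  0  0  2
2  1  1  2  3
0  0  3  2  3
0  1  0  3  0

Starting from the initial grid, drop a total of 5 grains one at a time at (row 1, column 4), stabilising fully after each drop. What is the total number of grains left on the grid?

t=0: 2  1  0  2  3
1  3  0  1  1
3  0  0  0  2
2  1  1  2  3
0  0  3  2  3
0  1  0  3  0
t=1: 2  1  0  2  3
1  3  0  1  2
3  0  0  0  2
2  1  1  2  3
0  0  3  2  3
0  1  0  3  0
t=2: 2  1  0  2  3
1  3  0  1  3
3  0  0  0  2
2  1  1  2  3
0  0  3  2  3
0  1  0  3  0
t=3: 2  1  0  3  0
1  3  0  2  1
3  0  0  0  3
2  1  1  2  3
0  0  3  2  3
0  1  0  3  0
t=4: 2  1  0  3  0
1  3  0  2  2
3  0  0  0  3
2  1  1  2  3
0  0  3  2  3
0  1  0  3  0
t=5: 2  1  0  3  0
1  3  0  2  3
3  0  0  0  3
2  1  1  2  3
0  0  3  2  3
0  1  0  3  0

42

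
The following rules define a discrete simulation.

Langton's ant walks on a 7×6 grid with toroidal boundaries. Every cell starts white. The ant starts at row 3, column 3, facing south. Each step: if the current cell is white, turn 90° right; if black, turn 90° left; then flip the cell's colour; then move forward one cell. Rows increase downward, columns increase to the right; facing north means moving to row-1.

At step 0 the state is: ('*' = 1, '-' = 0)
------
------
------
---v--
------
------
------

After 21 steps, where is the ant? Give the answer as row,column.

step 0: ------
------
------
---v--
------
------
------
step 1: ------
------
------
--<*--
------
------
------
step 2: ------
------
--^---
--**--
------
------
------
step 3: ------
------
--*>--
--**--
------
------
------
step 4: ------
------
--**--
--*v--
------
------
------
step 5: ------
------
--**--
--*->-
------
------
------
step 6: ------
------
--**--
--*-*-
----v-
------
------
step 7: ------
------
--**--
--*-*-
---<*-
------
------
step 8: ------
------
--**--
--*^*-
---**-
------
------
step 9: ------
------
--**--
--**>-
---**-
------
------
step 10: ------
------
--**^-
--**--
---**-
------
------
step 11: ------
------
--***>
--**--
---**-
------
------
step 12: ------
------
--****
--**-v
---**-
------
------
step 13: ------
------
--****
--**<*
---**-
------
------
step 14: ------
------
--**^*
--****
---**-
------
------
step 15: ------
------
--*<-*
--****
---**-
------
------
step 16: ------
------
--*--*
--*v**
---**-
------
------
step 17: ------
------
--*--*
--*->*
---**-
------
------
step 18: ------
------
--*-^*
--*--*
---**-
------
------
step 19: ------
------
--*-*>
--*--*
---**-
------
------
step 20: ------
-----^
--*-*-
--*--*
---**-
------
------
step 21: ------
>----*
--*-*-
--*--*
---**-
------
------

1,0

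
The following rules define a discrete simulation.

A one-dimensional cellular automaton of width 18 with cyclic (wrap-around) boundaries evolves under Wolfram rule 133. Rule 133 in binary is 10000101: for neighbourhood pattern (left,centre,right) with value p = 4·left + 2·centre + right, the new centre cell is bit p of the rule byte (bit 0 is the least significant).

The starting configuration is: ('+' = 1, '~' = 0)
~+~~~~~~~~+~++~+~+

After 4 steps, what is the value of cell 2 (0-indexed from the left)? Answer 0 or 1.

0

step 0: ~+~~~~~~~~+~++~+~+
step 1: ~+~++++++~+~~~~+~+
step 2: ~+~~++++~~+~++~+~+
step 3: ~+~~~++~~~+~~~~+~+
step 4: ~+~+~~~~+~+~++~+~+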